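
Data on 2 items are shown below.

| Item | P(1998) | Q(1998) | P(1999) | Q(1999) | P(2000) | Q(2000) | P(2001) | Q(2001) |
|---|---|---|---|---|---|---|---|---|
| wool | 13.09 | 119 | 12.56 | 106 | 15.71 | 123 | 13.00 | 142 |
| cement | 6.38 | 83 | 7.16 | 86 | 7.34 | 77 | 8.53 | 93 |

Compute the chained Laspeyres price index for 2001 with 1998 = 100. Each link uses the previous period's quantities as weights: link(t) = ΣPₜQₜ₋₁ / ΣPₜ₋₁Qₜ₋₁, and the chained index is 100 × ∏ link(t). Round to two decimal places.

106.61

Link 1998→1999:
ΣP(1999)Q(1998) = 12.56×119 + 7.16×83 = 1494.64 + 594.28 = 2088.92
ΣP(1998)Q(1998) = 13.09×119 + 6.38×83 = 1557.71 + 529.54 = 2087.25
link = 2088.92/2087.25 = 1.000800
Link 1999→2000:
ΣP(2000)Q(1999) = 15.71×106 + 7.34×86 = 1665.26 + 631.24 = 2296.5
ΣP(1999)Q(1999) = 12.56×106 + 7.16×86 = 1331.36 + 615.76 = 1947.12
link = 2296.5/1947.12 = 1.179434
Link 2000→2001:
ΣP(2001)Q(2000) = 13.00×123 + 8.53×77 = 1599 + 656.81 = 2255.81
ΣP(2000)Q(2000) = 15.71×123 + 7.34×77 = 1932.33 + 565.18 = 2497.51
link = 2255.81/2497.51 = 0.903224
Chained index = 100 × 1.000800 × 1.179434 × 0.903224 = 106.6145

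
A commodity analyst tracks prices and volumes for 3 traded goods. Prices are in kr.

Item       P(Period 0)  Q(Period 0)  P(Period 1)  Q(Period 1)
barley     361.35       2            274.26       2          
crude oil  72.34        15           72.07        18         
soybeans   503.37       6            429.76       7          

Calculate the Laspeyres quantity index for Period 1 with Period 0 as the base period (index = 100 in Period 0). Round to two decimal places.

114.92

Laspeyres quantity index uses base-period prices as weights.
ΣP(Period 0)·Q(Period 1) = 361.35×2 + 72.34×18 + 503.37×7 = 722.7 + 1302.12 + 3523.59 = 5548.41
ΣP(Period 0)·Q(Period 0) = 361.35×2 + 72.34×15 + 503.37×6 = 722.7 + 1085.1 + 3020.22 = 4828.02
Index = 5548.41 / 4828.02 × 100 = 114.9210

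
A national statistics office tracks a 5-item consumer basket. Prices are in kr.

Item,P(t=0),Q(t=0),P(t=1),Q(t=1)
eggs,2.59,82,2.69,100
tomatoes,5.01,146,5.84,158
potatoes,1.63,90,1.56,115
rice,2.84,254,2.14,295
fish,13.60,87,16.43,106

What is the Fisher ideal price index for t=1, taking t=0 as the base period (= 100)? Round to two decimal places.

Laspeyres component (base-period weights):
ΣP(t=1)Q(t=0) = 2.69×82 + 5.84×146 + 1.56×90 + 2.14×254 + 16.43×87 = 220.58 + 852.64 + 140.4 + 543.56 + 1429.41 = 3186.59
ΣP(t=0)Q(t=0) = 2.59×82 + 5.01×146 + 1.63×90 + 2.84×254 + 13.60×87 = 212.38 + 731.46 + 146.7 + 721.36 + 1183.2 = 2995.1
L = 3186.59 / 2995.1 × 100 = 106.3934
Paasche component (current-period weights):
ΣP(t=1)Q(t=1) = 2.69×100 + 5.84×158 + 1.56×115 + 2.14×295 + 16.43×106 = 269 + 922.72 + 179.4 + 631.3 + 1741.58 = 3744
ΣP(t=0)Q(t=1) = 2.59×100 + 5.01×158 + 1.63×115 + 2.84×295 + 13.60×106 = 259 + 791.58 + 187.45 + 837.8 + 1441.6 = 3517.43
P = 3744 / 3517.43 × 100 = 106.4414
Fisher = √(L × P) = √(106.3934 × 106.4414) = 106.4174

106.42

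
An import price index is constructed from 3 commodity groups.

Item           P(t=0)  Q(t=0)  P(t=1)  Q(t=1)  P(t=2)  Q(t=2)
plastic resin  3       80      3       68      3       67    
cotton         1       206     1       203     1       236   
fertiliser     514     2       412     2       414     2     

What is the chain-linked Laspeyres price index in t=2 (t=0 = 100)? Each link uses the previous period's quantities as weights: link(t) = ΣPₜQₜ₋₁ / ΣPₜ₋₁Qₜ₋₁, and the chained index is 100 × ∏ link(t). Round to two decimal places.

86.44

Link t=0→t=1:
ΣP(t=1)Q(t=0) = 3×80 + 1×206 + 412×2 = 240 + 206 + 824 = 1270
ΣP(t=0)Q(t=0) = 3×80 + 1×206 + 514×2 = 240 + 206 + 1028 = 1474
link = 1270/1474 = 0.861601
Link t=1→t=2:
ΣP(t=2)Q(t=1) = 3×68 + 1×203 + 414×2 = 204 + 203 + 828 = 1235
ΣP(t=1)Q(t=1) = 3×68 + 1×203 + 412×2 = 204 + 203 + 824 = 1231
link = 1235/1231 = 1.003249
Chained index = 100 × 0.861601 × 1.003249 = 86.4401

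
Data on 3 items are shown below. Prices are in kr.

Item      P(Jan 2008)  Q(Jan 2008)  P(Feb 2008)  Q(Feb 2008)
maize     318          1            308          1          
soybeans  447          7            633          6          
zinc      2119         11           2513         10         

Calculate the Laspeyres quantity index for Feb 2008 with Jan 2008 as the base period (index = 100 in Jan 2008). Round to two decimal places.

Laspeyres quantity index uses base-period prices as weights.
ΣP(Jan 2008)·Q(Feb 2008) = 318×1 + 447×6 + 2119×10 = 318 + 2682 + 21190 = 24190
ΣP(Jan 2008)·Q(Jan 2008) = 318×1 + 447×7 + 2119×11 = 318 + 3129 + 23309 = 26756
Index = 24190 / 26756 × 100 = 90.4096

90.41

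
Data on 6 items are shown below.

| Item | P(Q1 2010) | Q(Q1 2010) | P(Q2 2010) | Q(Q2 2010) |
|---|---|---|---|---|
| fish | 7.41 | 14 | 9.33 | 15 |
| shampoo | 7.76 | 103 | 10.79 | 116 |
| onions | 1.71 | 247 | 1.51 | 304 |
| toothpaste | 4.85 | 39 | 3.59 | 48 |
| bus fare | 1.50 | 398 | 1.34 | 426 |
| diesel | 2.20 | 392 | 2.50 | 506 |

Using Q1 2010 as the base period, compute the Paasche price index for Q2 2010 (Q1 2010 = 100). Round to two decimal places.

Paasche price index uses current-period quantities as weights.
ΣP(Q2 2010)·Q(Q2 2010) = 9.33×15 + 10.79×116 + 1.51×304 + 3.59×48 + 1.34×426 + 2.50×506 = 139.95 + 1251.64 + 459.04 + 172.32 + 570.84 + 1265 = 3858.79
ΣP(Q1 2010)·Q(Q2 2010) = 7.41×15 + 7.76×116 + 1.71×304 + 4.85×48 + 1.50×426 + 2.20×506 = 111.15 + 900.16 + 519.84 + 232.8 + 639 + 1113.2 = 3516.15
Index = 3858.79 / 3516.15 × 100 = 109.7447

109.74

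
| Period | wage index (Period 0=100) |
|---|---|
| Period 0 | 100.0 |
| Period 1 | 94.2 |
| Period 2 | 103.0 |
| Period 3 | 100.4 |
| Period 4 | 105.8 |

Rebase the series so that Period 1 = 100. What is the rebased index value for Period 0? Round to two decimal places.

Rebased(Period 0) = 100.0 / 94.2 × 100 = 106.1571

106.16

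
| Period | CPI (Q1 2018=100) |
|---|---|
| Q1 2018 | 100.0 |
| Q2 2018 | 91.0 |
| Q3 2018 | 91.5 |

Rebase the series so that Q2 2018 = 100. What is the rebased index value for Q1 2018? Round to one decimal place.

109.9

Rebased(Q1 2018) = 100.0 / 91.0 × 100 = 109.8901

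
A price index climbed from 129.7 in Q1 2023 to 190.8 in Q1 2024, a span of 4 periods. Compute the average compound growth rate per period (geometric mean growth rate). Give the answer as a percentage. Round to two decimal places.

Growth factor = (190.8/129.7)^(1/4) = (1.471087)^(1/4) = 1.101310
Growth rate = 1.101310 − 1 = 0.101310 = 10.1310%

10.13%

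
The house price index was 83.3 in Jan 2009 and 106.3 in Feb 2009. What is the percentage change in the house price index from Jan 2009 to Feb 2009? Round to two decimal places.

27.61%

Change = (106.3 − 83.3) / 83.3 × 100
       = 23.0 / 83.3 × 100 = 27.6110%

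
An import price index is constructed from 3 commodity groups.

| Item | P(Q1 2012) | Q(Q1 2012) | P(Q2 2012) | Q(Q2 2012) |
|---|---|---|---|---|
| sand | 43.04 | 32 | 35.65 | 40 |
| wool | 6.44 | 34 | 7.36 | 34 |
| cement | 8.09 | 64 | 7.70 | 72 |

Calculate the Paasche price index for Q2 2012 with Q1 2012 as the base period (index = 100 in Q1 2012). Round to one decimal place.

88.4

Paasche price index uses current-period quantities as weights.
ΣP(Q2 2012)·Q(Q2 2012) = 35.65×40 + 7.36×34 + 7.70×72 = 1426 + 250.24 + 554.4 = 2230.64
ΣP(Q1 2012)·Q(Q2 2012) = 43.04×40 + 6.44×34 + 8.09×72 = 1721.6 + 218.96 + 582.48 = 2523.04
Index = 2230.64 / 2523.04 × 100 = 88.4108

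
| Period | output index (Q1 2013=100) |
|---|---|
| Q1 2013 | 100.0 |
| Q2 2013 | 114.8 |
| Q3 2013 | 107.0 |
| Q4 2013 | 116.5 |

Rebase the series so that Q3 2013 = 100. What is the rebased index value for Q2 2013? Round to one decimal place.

Rebased(Q2 2013) = 114.8 / 107.0 × 100 = 107.2897

107.3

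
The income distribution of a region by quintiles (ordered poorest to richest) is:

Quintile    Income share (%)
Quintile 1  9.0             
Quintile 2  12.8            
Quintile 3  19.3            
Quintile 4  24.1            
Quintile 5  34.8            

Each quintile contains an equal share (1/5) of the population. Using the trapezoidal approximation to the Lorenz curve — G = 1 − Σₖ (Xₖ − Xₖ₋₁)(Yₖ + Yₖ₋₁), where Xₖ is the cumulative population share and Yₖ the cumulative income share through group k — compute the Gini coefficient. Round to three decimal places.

0.252

Cumulative income shares Yₖ: 0.0900, 0.2180, 0.4110, 0.6520, 1.0000
Σ (Xₖ−Xₖ₋₁)(Yₖ+Yₖ₋₁) = (1/5)(0.0900+0.0000) + (1/5)(0.2180+0.0900) + (1/5)(0.4110+0.2180) + (1/5)(0.6520+0.4110) + (1/5)(1.0000+0.6520)
  = 0.0180 + 0.0616 + 0.1258 + 0.2126 + 0.3304 = 0.7484
G = 1 − 0.7484 = 0.2516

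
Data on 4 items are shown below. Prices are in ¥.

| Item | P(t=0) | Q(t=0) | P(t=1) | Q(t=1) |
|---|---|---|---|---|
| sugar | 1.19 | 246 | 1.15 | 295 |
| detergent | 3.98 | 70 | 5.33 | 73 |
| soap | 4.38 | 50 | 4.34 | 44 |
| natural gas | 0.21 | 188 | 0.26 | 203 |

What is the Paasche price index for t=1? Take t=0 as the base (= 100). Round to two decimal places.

110.85

Paasche price index uses current-period quantities as weights.
ΣP(t=1)·Q(t=1) = 1.15×295 + 5.33×73 + 4.34×44 + 0.26×203 = 339.25 + 389.09 + 190.96 + 52.78 = 972.08
ΣP(t=0)·Q(t=1) = 1.19×295 + 3.98×73 + 4.38×44 + 0.21×203 = 351.05 + 290.54 + 192.72 + 42.63 = 876.94
Index = 972.08 / 876.94 × 100 = 110.8491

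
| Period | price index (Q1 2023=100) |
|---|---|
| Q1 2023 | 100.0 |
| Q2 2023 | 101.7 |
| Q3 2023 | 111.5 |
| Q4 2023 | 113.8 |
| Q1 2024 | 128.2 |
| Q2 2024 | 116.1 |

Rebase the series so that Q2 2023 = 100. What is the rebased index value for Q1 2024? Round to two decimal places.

Rebased(Q1 2024) = 128.2 / 101.7 × 100 = 126.0570

126.06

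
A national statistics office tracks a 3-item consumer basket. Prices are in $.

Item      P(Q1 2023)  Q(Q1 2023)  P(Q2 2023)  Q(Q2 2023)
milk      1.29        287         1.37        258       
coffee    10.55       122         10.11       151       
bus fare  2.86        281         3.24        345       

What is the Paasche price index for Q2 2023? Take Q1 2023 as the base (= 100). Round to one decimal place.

102.9

Paasche price index uses current-period quantities as weights.
ΣP(Q2 2023)·Q(Q2 2023) = 1.37×258 + 10.11×151 + 3.24×345 = 353.46 + 1526.61 + 1117.8 = 2997.87
ΣP(Q1 2023)·Q(Q2 2023) = 1.29×258 + 10.55×151 + 2.86×345 = 332.82 + 1593.05 + 986.7 = 2912.57
Index = 2997.87 / 2912.57 × 100 = 102.9287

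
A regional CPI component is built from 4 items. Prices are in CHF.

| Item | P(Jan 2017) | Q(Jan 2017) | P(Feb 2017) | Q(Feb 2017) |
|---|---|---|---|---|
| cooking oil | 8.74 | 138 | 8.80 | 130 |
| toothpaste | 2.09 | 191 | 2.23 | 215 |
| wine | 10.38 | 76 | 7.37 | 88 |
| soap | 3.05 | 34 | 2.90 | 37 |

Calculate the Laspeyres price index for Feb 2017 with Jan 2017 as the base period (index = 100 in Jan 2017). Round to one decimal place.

92.0

Laspeyres price index uses base-period quantities as weights.
ΣP(Feb 2017)·Q(Jan 2017) = 8.80×138 + 2.23×191 + 7.37×76 + 2.90×34 = 1214.4 + 425.93 + 560.12 + 98.6 = 2299.05
ΣP(Jan 2017)·Q(Jan 2017) = 8.74×138 + 2.09×191 + 10.38×76 + 3.05×34 = 1206.12 + 399.19 + 788.88 + 103.7 = 2497.89
Index = 2299.05 / 2497.89 × 100 = 92.0397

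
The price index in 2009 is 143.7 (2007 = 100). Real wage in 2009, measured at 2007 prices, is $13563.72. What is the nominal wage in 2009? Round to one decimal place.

Nominal = Real × (Index/100) = 13563.72 × (143.7/100)
        = 13563.72 × 1.437 = 19491.0656

19491.1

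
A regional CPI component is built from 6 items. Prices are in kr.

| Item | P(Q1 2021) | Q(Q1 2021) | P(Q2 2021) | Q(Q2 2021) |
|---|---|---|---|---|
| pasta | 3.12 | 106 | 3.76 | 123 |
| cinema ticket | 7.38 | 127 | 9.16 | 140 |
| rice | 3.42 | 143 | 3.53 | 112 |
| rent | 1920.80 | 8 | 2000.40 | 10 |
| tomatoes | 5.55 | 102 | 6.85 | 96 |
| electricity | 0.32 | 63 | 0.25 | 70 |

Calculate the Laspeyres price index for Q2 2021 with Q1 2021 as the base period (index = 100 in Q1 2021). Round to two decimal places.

106.07

Laspeyres price index uses base-period quantities as weights.
ΣP(Q2 2021)·Q(Q1 2021) = 3.76×106 + 9.16×127 + 3.53×143 + 2000.40×8 + 6.85×102 + 0.25×63 = 398.56 + 1163.32 + 504.79 + 16003.2 + 698.7 + 15.75 = 18784.32
ΣP(Q1 2021)·Q(Q1 2021) = 3.12×106 + 7.38×127 + 3.42×143 + 1920.80×8 + 5.55×102 + 0.32×63 = 330.72 + 937.26 + 489.06 + 15366.4 + 566.1 + 20.16 = 17709.7
Index = 18784.32 / 17709.7 × 100 = 106.0680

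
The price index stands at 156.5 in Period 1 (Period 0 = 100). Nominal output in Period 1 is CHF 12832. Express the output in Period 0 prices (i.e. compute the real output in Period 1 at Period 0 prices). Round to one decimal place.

8199.4

Real = Nominal ÷ (Index/100) = 12832 ÷ (156.5/100)
     = 12832 ÷ 1.565 = 8199.3610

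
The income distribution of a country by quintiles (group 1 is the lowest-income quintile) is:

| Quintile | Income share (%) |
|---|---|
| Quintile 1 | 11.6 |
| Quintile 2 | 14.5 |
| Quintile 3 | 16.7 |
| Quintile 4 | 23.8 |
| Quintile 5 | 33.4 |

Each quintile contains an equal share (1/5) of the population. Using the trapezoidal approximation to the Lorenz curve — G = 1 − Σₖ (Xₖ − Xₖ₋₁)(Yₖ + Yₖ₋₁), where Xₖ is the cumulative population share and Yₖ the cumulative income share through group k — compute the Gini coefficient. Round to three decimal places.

0.212

Cumulative income shares Yₖ: 0.1160, 0.2610, 0.4280, 0.6660, 1.0000
Σ (Xₖ−Xₖ₋₁)(Yₖ+Yₖ₋₁) = (1/5)(0.1160+0.0000) + (1/5)(0.2610+0.1160) + (1/5)(0.4280+0.2610) + (1/5)(0.6660+0.4280) + (1/5)(1.0000+0.6660)
  = 0.0232 + 0.0754 + 0.1378 + 0.2188 + 0.3332 = 0.7884
G = 1 − 0.7884 = 0.2116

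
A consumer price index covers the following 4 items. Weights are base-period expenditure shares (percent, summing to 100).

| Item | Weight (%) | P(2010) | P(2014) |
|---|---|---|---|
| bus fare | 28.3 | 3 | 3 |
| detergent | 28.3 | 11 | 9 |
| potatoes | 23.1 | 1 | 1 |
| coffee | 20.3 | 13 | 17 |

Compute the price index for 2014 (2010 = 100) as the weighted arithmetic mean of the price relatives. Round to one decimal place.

bus fare: 28.3 × (3/3) = 28.3 × 1.000000 = 28.3000
detergent: 28.3 × (9/11) = 28.3 × 0.818182 = 23.1545
potatoes: 23.1 × (1/1) = 23.1 × 1.000000 = 23.1000
coffee: 20.3 × (17/13) = 20.3 × 1.307692 = 26.5462
Index = Σ wᵢ·(p₁ᵢ/p₀ᵢ) = 28.3000 + 23.1545 + 23.1000 + 26.5462 = 101.1007

101.1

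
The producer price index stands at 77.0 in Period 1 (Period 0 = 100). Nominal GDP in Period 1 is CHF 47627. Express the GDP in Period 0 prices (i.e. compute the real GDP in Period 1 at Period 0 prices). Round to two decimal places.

Real = Nominal ÷ (Index/100) = 47627 ÷ (77.0/100)
     = 47627 ÷ 0.770 = 61853.2468

61853.25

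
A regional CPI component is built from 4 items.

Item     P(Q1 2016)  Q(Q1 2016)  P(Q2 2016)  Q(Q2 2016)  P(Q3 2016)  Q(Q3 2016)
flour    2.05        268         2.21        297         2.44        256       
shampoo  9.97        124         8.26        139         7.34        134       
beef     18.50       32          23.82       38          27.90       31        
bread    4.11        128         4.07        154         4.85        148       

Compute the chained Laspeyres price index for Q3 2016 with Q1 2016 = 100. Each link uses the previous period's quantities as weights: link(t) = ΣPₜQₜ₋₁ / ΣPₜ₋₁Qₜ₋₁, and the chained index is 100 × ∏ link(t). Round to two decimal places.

106.31

Link Q1 2016→Q2 2016:
ΣP(Q2 2016)Q(Q1 2016) = 2.21×268 + 8.26×124 + 23.82×32 + 4.07×128 = 592.28 + 1024.24 + 762.24 + 520.96 = 2899.72
ΣP(Q1 2016)Q(Q1 2016) = 2.05×268 + 9.97×124 + 18.50×32 + 4.11×128 = 549.4 + 1236.28 + 592 + 526.08 = 2903.76
link = 2899.72/2903.76 = 0.998609
Link Q2 2016→Q3 2016:
ΣP(Q3 2016)Q(Q2 2016) = 2.44×297 + 7.34×139 + 27.90×38 + 4.85×154 = 724.68 + 1020.26 + 1060.2 + 746.9 = 3552.04
ΣP(Q2 2016)Q(Q2 2016) = 2.21×297 + 8.26×139 + 23.82×38 + 4.07×154 = 656.37 + 1148.14 + 905.16 + 626.78 = 3336.45
link = 3552.04/3336.45 = 1.064617
Chained index = 100 × 0.998609 × 1.064617 = 106.3135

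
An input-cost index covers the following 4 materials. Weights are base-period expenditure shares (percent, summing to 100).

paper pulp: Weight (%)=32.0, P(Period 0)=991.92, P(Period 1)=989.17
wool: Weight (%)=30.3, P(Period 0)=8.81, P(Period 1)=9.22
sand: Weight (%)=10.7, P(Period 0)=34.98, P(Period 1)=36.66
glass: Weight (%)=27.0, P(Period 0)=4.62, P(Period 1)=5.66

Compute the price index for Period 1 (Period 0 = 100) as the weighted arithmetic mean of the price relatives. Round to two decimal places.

paper pulp: 32.0 × (989.17/991.92) = 32.0 × 0.997228 = 31.9113
wool: 30.3 × (9.22/8.81) = 30.3 × 1.046538 = 31.7101
sand: 10.7 × (36.66/34.98) = 10.7 × 1.048027 = 11.2139
glass: 27.0 × (5.66/4.62) = 27.0 × 1.225108 = 33.0779
Index = Σ wᵢ·(p₁ᵢ/p₀ᵢ) = 31.9113 + 31.7101 + 11.2139 + 33.0779 = 107.9132

107.91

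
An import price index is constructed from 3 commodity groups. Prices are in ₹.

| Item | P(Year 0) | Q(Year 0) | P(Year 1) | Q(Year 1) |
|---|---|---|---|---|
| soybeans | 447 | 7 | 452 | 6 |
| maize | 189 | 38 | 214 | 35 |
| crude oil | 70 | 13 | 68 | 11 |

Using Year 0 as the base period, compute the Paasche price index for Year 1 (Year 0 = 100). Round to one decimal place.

108.8

Paasche price index uses current-period quantities as weights.
ΣP(Year 1)·Q(Year 1) = 452×6 + 214×35 + 68×11 = 2712 + 7490 + 748 = 10950
ΣP(Year 0)·Q(Year 1) = 447×6 + 189×35 + 70×11 = 2682 + 6615 + 770 = 10067
Index = 10950 / 10067 × 100 = 108.7712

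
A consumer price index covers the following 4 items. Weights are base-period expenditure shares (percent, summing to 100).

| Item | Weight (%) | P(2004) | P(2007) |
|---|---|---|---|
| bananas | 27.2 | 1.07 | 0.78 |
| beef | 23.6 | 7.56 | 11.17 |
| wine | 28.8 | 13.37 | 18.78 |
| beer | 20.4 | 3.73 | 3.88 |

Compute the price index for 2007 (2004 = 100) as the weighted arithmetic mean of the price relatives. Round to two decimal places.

116.37

bananas: 27.2 × (0.78/1.07) = 27.2 × 0.728972 = 19.8280
beef: 23.6 × (11.17/7.56) = 23.6 × 1.477513 = 34.8693
wine: 28.8 × (18.78/13.37) = 28.8 × 1.404637 = 40.4536
beer: 20.4 × (3.88/3.73) = 20.4 × 1.040214 = 21.2204
Index = Σ wᵢ·(p₁ᵢ/p₀ᵢ) = 19.8280 + 34.8693 + 40.4536 + 21.2204 = 116.3713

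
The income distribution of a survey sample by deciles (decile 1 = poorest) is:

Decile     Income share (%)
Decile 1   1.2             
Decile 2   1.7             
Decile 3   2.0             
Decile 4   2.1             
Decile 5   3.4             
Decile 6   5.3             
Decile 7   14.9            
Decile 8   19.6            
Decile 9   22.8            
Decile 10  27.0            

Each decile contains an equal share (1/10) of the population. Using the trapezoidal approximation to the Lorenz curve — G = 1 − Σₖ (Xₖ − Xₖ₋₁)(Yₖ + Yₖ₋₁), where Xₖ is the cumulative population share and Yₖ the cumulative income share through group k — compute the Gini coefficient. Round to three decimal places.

0.508

Cumulative income shares Yₖ: 0.0120, 0.0290, 0.0490, 0.0700, 0.1040, 0.1570, 0.3060, 0.5020, 0.7300, 1.0000
Σ (Xₖ−Xₖ₋₁)(Yₖ+Yₖ₋₁) = (1/10)(0.0120+0.0000) + (1/10)(0.0290+0.0120) + (1/10)(0.0490+0.0290) + (1/10)(0.0700+0.0490) + (1/10)(0.1040+0.0700) + (1/10)(0.1570+0.1040) + (1/10)(0.3060+0.1570) + (1/10)(0.5020+0.3060) + (1/10)(0.7300+0.5020) + (1/10)(1.0000+0.7300)
  = 0.0012 + 0.0041 + 0.0078 + 0.0119 + 0.0174 + 0.0261 + 0.0463 + 0.0808 + 0.1232 + 0.1730 = 0.4918
G = 1 − 0.4918 = 0.5082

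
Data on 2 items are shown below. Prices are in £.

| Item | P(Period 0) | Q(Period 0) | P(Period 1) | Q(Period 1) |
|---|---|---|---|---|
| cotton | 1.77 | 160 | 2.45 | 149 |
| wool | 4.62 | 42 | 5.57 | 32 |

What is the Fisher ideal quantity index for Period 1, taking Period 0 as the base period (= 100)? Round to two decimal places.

86.52

Laspeyres component (base-period weights):
ΣP(Period 0)Q(Period 1) = 1.77×149 + 4.62×32 = 263.73 + 147.84 = 411.57
ΣP(Period 0)Q(Period 0) = 1.77×160 + 4.62×42 = 283.2 + 194.04 = 477.24
L = 411.57 / 477.24 × 100 = 86.2396
Paasche component (current-period weights):
ΣP(Period 1)Q(Period 1) = 2.45×149 + 5.57×32 = 365.05 + 178.24 = 543.29
ΣP(Period 1)Q(Period 0) = 2.45×160 + 5.57×42 = 392 + 233.94 = 625.94
P = 543.29 / 625.94 × 100 = 86.7959
Fisher = √(L × P) = √(86.2396 × 86.7959) = 86.5173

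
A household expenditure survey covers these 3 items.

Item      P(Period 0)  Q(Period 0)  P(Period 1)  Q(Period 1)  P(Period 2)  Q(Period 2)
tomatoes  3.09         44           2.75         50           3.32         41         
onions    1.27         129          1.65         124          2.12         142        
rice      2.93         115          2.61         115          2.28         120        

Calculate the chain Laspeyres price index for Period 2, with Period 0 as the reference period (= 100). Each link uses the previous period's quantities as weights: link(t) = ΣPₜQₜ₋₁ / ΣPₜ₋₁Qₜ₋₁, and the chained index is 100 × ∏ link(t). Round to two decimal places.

Link Period 0→Period 1:
ΣP(Period 1)Q(Period 0) = 2.75×44 + 1.65×129 + 2.61×115 = 121 + 212.85 + 300.15 = 634
ΣP(Period 0)Q(Period 0) = 3.09×44 + 1.27×129 + 2.93×115 = 135.96 + 163.83 + 336.95 = 636.74
link = 634/636.74 = 0.995697
Link Period 1→Period 2:
ΣP(Period 2)Q(Period 1) = 3.32×50 + 2.12×124 + 2.28×115 = 166 + 262.88 + 262.2 = 691.08
ΣP(Period 1)Q(Period 1) = 2.75×50 + 1.65×124 + 2.61×115 = 137.5 + 204.6 + 300.15 = 642.25
link = 691.08/642.25 = 1.076030
Chained index = 100 × 0.995697 × 1.076030 = 107.1399

107.14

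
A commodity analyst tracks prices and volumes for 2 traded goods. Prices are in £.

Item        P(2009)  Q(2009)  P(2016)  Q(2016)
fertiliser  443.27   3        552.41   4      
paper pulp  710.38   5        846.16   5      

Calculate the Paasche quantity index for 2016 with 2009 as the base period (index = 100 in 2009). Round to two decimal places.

109.38

Paasche quantity index uses current-period prices as weights.
ΣP(2016)·Q(2016) = 552.41×4 + 846.16×5 = 2209.64 + 4230.8 = 6440.44
ΣP(2016)·Q(2009) = 552.41×3 + 846.16×5 = 1657.23 + 4230.8 = 5888.03
Index = 6440.44 / 5888.03 × 100 = 109.3819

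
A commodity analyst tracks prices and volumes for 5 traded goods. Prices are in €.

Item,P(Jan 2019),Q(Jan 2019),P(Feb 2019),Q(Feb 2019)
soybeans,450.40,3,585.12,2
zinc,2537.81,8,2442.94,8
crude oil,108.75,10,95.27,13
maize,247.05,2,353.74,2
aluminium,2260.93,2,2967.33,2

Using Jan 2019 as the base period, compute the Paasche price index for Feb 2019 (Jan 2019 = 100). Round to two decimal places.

Paasche price index uses current-period quantities as weights.
ΣP(Feb 2019)·Q(Feb 2019) = 585.12×2 + 2442.94×8 + 95.27×13 + 353.74×2 + 2967.33×2 = 1170.24 + 19543.52 + 1238.51 + 707.48 + 5934.66 = 28594.41
ΣP(Jan 2019)·Q(Feb 2019) = 450.40×2 + 2537.81×8 + 108.75×13 + 247.05×2 + 2260.93×2 = 900.8 + 20302.48 + 1413.75 + 494.1 + 4521.86 = 27632.99
Index = 28594.41 / 27632.99 × 100 = 103.4792

103.48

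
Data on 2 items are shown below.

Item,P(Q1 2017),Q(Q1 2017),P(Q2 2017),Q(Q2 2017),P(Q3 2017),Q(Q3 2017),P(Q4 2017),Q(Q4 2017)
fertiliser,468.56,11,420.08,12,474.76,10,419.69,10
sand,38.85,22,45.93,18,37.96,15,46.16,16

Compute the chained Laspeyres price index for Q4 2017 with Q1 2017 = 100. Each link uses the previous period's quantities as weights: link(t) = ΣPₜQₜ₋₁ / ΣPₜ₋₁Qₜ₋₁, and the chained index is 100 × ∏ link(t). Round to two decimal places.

Link Q1 2017→Q2 2017:
ΣP(Q2 2017)Q(Q1 2017) = 420.08×11 + 45.93×22 = 4620.88 + 1010.46 = 5631.34
ΣP(Q1 2017)Q(Q1 2017) = 468.56×11 + 38.85×22 = 5154.16 + 854.7 = 6008.86
link = 5631.34/6008.86 = 0.937173
Link Q2 2017→Q3 2017:
ΣP(Q3 2017)Q(Q2 2017) = 474.76×12 + 37.96×18 = 5697.12 + 683.28 = 6380.4
ΣP(Q2 2017)Q(Q2 2017) = 420.08×12 + 45.93×18 = 5040.96 + 826.74 = 5867.7
link = 6380.4/5867.7 = 1.087377
Link Q3 2017→Q4 2017:
ΣP(Q4 2017)Q(Q3 2017) = 419.69×10 + 46.16×15 = 4196.9 + 692.4 = 4889.3
ΣP(Q3 2017)Q(Q3 2017) = 474.76×10 + 37.96×15 = 4747.6 + 569.4 = 5317
link = 4889.3/5317 = 0.919560
Chained index = 100 × 0.937173 × 1.087377 × 0.919560 = 93.7087

93.71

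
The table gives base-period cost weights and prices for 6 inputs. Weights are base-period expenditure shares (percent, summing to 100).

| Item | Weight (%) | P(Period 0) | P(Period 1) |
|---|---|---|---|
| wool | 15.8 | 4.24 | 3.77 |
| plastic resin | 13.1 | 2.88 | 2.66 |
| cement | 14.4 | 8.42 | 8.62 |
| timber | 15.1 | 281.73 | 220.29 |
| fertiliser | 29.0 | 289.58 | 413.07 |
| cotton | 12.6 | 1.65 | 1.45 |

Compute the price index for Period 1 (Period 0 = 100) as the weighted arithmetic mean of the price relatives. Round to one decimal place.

105.1

wool: 15.8 × (3.77/4.24) = 15.8 × 0.889151 = 14.0486
plastic resin: 13.1 × (2.66/2.88) = 13.1 × 0.923611 = 12.0993
cement: 14.4 × (8.62/8.42) = 14.4 × 1.023753 = 14.7420
timber: 15.1 × (220.29/281.73) = 15.1 × 0.781919 = 11.8070
fertiliser: 29.0 × (413.07/289.58) = 29.0 × 1.426445 = 41.3669
cotton: 12.6 × (1.45/1.65) = 12.6 × 0.878788 = 11.0727
Index = Σ wᵢ·(p₁ᵢ/p₀ᵢ) = 14.0486 + 12.0993 + 14.7420 + 11.8070 + 41.3669 + 11.0727 = 105.1365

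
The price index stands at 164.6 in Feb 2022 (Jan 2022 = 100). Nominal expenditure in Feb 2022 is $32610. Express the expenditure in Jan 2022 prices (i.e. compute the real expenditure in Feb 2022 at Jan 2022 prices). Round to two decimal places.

Real = Nominal ÷ (Index/100) = 32610 ÷ (164.6/100)
     = 32610 ÷ 1.646 = 19811.6646

19811.66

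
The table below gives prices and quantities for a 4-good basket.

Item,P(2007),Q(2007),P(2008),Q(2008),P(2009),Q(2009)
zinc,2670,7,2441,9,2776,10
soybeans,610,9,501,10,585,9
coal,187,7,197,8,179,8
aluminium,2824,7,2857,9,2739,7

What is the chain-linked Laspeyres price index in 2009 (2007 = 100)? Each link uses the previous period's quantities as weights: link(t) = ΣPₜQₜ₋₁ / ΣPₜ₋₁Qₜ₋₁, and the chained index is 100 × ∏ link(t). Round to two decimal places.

99.59

Link 2007→2008:
ΣP(2008)Q(2007) = 2441×7 + 501×9 + 197×7 + 2857×7 = 17087 + 4509 + 1379 + 19999 = 42974
ΣP(2007)Q(2007) = 2670×7 + 610×9 + 187×7 + 2824×7 = 18690 + 5490 + 1309 + 19768 = 45257
link = 42974/45257 = 0.949555
Link 2008→2009:
ΣP(2009)Q(2008) = 2776×9 + 585×10 + 179×8 + 2739×9 = 24984 + 5850 + 1432 + 24651 = 56917
ΣP(2008)Q(2008) = 2441×9 + 501×10 + 197×8 + 2857×9 = 21969 + 5010 + 1576 + 25713 = 54268
link = 56917/54268 = 1.048813
Chained index = 100 × 0.949555 × 1.048813 = 99.5906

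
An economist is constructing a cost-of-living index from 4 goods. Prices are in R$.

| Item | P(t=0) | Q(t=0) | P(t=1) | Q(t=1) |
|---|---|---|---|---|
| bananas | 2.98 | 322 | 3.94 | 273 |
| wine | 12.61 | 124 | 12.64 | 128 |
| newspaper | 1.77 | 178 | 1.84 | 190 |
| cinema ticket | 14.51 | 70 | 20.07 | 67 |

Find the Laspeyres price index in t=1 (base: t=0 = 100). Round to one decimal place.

Laspeyres price index uses base-period quantities as weights.
ΣP(t=1)·Q(t=0) = 3.94×322 + 12.64×124 + 1.84×178 + 20.07×70 = 1268.68 + 1567.36 + 327.52 + 1404.9 = 4568.46
ΣP(t=0)·Q(t=0) = 2.98×322 + 12.61×124 + 1.77×178 + 14.51×70 = 959.56 + 1563.64 + 315.06 + 1015.7 = 3853.96
Index = 4568.46 / 3853.96 × 100 = 118.5394

118.5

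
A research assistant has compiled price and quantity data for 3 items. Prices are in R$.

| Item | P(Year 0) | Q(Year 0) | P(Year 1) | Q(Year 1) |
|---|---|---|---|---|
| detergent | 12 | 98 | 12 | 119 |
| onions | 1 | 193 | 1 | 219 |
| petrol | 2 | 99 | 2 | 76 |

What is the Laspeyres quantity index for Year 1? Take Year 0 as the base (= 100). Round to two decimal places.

114.81

Laspeyres quantity index uses base-period prices as weights.
ΣP(Year 0)·Q(Year 1) = 12×119 + 1×219 + 2×76 = 1428 + 219 + 152 = 1799
ΣP(Year 0)·Q(Year 0) = 12×98 + 1×193 + 2×99 = 1176 + 193 + 198 = 1567
Index = 1799 / 1567 × 100 = 114.8054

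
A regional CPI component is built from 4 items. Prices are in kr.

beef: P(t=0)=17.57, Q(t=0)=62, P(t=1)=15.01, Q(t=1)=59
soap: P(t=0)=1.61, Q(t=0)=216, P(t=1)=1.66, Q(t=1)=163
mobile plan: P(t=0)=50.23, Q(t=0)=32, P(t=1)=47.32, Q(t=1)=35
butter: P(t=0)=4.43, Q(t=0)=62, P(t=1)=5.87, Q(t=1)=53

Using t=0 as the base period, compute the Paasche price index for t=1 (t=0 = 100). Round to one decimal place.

94.9

Paasche price index uses current-period quantities as weights.
ΣP(t=1)·Q(t=1) = 15.01×59 + 1.66×163 + 47.32×35 + 5.87×53 = 885.59 + 270.58 + 1656.2 + 311.11 = 3123.48
ΣP(t=0)·Q(t=1) = 17.57×59 + 1.61×163 + 50.23×35 + 4.43×53 = 1036.63 + 262.43 + 1758.05 + 234.79 = 3291.9
Index = 3123.48 / 3291.9 × 100 = 94.8838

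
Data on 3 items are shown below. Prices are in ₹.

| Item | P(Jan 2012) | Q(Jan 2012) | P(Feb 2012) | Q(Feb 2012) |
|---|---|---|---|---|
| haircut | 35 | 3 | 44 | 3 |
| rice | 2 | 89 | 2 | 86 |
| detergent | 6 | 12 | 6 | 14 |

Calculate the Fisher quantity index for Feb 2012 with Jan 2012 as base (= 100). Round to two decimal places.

Laspeyres component (base-period weights):
ΣP(Jan 2012)Q(Feb 2012) = 35×3 + 2×86 + 6×14 = 105 + 172 + 84 = 361
ΣP(Jan 2012)Q(Jan 2012) = 35×3 + 2×89 + 6×12 = 105 + 178 + 72 = 355
L = 361 / 355 × 100 = 101.6901
Paasche component (current-period weights):
ΣP(Feb 2012)Q(Feb 2012) = 44×3 + 2×86 + 6×14 = 132 + 172 + 84 = 388
ΣP(Feb 2012)Q(Jan 2012) = 44×3 + 2×89 + 6×12 = 132 + 178 + 72 = 382
P = 388 / 382 × 100 = 101.5707
Fisher = √(L × P) = √(101.6901 × 101.5707) = 101.6304

101.63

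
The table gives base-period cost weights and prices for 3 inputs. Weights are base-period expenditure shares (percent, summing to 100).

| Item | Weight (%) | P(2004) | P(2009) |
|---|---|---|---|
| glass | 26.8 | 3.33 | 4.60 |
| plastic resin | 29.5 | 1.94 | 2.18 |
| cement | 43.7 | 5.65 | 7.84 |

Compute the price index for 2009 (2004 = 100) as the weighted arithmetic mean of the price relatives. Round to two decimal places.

130.81

glass: 26.8 × (4.60/3.33) = 26.8 × 1.381381 = 37.0210
plastic resin: 29.5 × (2.18/1.94) = 29.5 × 1.123711 = 33.1495
cement: 43.7 × (7.84/5.65) = 43.7 × 1.387611 = 60.6386
Index = Σ wᵢ·(p₁ᵢ/p₀ᵢ) = 37.0210 + 33.1495 + 60.6386 = 130.8091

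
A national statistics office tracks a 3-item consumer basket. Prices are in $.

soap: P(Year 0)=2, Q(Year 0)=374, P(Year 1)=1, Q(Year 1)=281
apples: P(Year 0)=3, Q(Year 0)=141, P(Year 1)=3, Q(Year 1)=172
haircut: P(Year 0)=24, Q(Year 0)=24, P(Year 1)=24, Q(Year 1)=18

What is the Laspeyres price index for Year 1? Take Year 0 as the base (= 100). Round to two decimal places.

78.59

Laspeyres price index uses base-period quantities as weights.
ΣP(Year 1)·Q(Year 0) = 1×374 + 3×141 + 24×24 = 374 + 423 + 576 = 1373
ΣP(Year 0)·Q(Year 0) = 2×374 + 3×141 + 24×24 = 748 + 423 + 576 = 1747
Index = 1373 / 1747 × 100 = 78.5919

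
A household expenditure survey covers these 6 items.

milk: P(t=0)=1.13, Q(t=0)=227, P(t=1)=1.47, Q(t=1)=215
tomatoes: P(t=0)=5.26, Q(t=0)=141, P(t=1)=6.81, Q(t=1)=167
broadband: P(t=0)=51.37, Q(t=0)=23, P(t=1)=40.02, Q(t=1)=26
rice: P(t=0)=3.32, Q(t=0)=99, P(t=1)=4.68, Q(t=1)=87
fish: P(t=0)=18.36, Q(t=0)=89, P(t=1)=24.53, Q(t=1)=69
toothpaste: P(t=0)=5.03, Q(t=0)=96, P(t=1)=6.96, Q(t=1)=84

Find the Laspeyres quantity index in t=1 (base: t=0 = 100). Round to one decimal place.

95.9

Laspeyres quantity index uses base-period prices as weights.
ΣP(t=0)·Q(t=1) = 1.13×215 + 5.26×167 + 51.37×26 + 3.32×87 + 18.36×69 + 5.03×84 = 242.95 + 878.42 + 1335.62 + 288.84 + 1266.84 + 422.52 = 4435.19
ΣP(t=0)·Q(t=0) = 1.13×227 + 5.26×141 + 51.37×23 + 3.32×99 + 18.36×89 + 5.03×96 = 256.51 + 741.66 + 1181.51 + 328.68 + 1634.04 + 482.88 = 4625.28
Index = 4435.19 / 4625.28 × 100 = 95.8902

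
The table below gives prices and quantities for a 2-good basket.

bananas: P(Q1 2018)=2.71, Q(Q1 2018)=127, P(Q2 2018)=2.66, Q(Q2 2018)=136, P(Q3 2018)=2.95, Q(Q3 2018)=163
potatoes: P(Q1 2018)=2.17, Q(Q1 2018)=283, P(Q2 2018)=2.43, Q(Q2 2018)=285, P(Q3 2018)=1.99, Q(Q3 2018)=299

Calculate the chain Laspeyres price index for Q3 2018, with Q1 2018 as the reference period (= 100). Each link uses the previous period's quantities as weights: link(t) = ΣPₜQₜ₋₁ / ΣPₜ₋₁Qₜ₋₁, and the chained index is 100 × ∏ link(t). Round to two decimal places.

Link Q1 2018→Q2 2018:
ΣP(Q2 2018)Q(Q1 2018) = 2.66×127 + 2.43×283 = 337.82 + 687.69 = 1025.51
ΣP(Q1 2018)Q(Q1 2018) = 2.71×127 + 2.17×283 = 344.17 + 614.11 = 958.28
link = 1025.51/958.28 = 1.070157
Link Q2 2018→Q3 2018:
ΣP(Q3 2018)Q(Q2 2018) = 2.95×136 + 1.99×285 = 401.2 + 567.15 = 968.35
ΣP(Q2 2018)Q(Q2 2018) = 2.66×136 + 2.43×285 = 361.76 + 692.55 = 1054.31
link = 968.35/1054.31 = 0.918468
Chained index = 100 × 1.070157 × 0.918468 = 98.2905

98.29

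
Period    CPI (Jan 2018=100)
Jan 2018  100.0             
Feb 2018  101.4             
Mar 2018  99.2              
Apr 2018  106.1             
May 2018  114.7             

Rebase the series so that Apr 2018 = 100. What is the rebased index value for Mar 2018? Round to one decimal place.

Rebased(Mar 2018) = 99.2 / 106.1 × 100 = 93.4967

93.5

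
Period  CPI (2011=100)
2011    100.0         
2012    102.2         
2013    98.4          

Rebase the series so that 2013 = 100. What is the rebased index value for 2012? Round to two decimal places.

Rebased(2012) = 102.2 / 98.4 × 100 = 103.8618

103.86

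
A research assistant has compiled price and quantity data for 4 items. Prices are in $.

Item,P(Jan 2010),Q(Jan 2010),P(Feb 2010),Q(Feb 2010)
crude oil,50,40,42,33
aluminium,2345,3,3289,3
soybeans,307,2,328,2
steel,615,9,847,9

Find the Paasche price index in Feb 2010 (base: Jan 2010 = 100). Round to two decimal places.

Paasche price index uses current-period quantities as weights.
ΣP(Feb 2010)·Q(Feb 2010) = 42×33 + 3289×3 + 328×2 + 847×9 = 1386 + 9867 + 656 + 7623 = 19532
ΣP(Jan 2010)·Q(Feb 2010) = 50×33 + 2345×3 + 307×2 + 615×9 = 1650 + 7035 + 614 + 5535 = 14834
Index = 19532 / 14834 × 100 = 131.6705

131.67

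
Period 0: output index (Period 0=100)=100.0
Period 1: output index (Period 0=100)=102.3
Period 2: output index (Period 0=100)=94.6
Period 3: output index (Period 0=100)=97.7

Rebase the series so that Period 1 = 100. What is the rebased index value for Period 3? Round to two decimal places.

Rebased(Period 3) = 97.7 / 102.3 × 100 = 95.5034

95.50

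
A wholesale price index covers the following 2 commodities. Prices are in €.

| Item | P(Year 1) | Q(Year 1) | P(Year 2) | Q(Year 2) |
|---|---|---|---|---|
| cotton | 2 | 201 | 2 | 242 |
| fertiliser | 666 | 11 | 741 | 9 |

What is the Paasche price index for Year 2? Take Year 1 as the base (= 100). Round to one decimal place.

110.4

Paasche price index uses current-period quantities as weights.
ΣP(Year 2)·Q(Year 2) = 2×242 + 741×9 = 484 + 6669 = 7153
ΣP(Year 1)·Q(Year 2) = 2×242 + 666×9 = 484 + 5994 = 6478
Index = 7153 / 6478 × 100 = 110.4199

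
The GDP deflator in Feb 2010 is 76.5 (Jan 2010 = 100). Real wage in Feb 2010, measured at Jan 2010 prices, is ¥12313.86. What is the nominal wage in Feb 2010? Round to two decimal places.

Nominal = Real × (Index/100) = 12313.86 × (76.5/100)
        = 12313.86 × 0.765 = 9420.1029

9420.10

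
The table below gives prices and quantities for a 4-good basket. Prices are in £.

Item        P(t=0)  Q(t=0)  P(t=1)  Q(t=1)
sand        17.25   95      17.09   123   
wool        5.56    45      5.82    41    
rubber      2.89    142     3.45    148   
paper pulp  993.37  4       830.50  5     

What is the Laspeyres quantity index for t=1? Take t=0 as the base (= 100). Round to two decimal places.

123.46

Laspeyres quantity index uses base-period prices as weights.
ΣP(t=0)·Q(t=1) = 17.25×123 + 5.56×41 + 2.89×148 + 993.37×5 = 2121.75 + 227.96 + 427.72 + 4966.85 = 7744.28
ΣP(t=0)·Q(t=0) = 17.25×95 + 5.56×45 + 2.89×142 + 993.37×4 = 1638.75 + 250.2 + 410.38 + 3973.48 = 6272.81
Index = 7744.28 / 6272.81 × 100 = 123.4579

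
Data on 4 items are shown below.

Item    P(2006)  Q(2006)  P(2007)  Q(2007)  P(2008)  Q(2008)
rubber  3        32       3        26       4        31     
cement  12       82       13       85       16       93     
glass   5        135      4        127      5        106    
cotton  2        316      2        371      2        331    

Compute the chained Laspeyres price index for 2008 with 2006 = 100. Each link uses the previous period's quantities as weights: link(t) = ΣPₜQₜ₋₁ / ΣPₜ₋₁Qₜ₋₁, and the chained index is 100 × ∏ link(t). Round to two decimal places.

Link 2006→2007:
ΣP(2007)Q(2006) = 3×32 + 13×82 + 4×135 + 2×316 = 96 + 1066 + 540 + 632 = 2334
ΣP(2006)Q(2006) = 3×32 + 12×82 + 5×135 + 2×316 = 96 + 984 + 675 + 632 = 2387
link = 2334/2387 = 0.977796
Link 2007→2008:
ΣP(2008)Q(2007) = 4×26 + 16×85 + 5×127 + 2×371 = 104 + 1360 + 635 + 742 = 2841
ΣP(2007)Q(2007) = 3×26 + 13×85 + 4×127 + 2×371 = 78 + 1105 + 508 + 742 = 2433
link = 2841/2433 = 1.167694
Chained index = 100 × 0.977796 × 1.167694 = 114.1767

114.18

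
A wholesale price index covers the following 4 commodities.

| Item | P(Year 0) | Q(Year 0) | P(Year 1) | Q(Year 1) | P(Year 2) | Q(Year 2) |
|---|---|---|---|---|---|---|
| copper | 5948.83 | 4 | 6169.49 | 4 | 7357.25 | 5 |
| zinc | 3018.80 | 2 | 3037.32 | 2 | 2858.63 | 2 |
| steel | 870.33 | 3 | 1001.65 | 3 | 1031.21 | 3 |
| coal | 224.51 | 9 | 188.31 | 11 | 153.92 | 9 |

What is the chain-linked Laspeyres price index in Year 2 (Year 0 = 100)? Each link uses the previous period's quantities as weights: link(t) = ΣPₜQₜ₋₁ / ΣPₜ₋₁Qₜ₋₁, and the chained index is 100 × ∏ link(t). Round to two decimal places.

114.65

Link Year 0→Year 1:
ΣP(Year 1)Q(Year 0) = 6169.49×4 + 3037.32×2 + 1001.65×3 + 188.31×9 = 24677.96 + 6074.64 + 3004.95 + 1694.79 = 35452.34
ΣP(Year 0)Q(Year 0) = 5948.83×4 + 3018.80×2 + 870.33×3 + 224.51×9 = 23795.32 + 6037.6 + 2610.99 + 2020.59 = 34464.5
link = 35452.34/34464.5 = 1.028663
Link Year 1→Year 2:
ΣP(Year 2)Q(Year 1) = 7357.25×4 + 2858.63×2 + 1031.21×3 + 153.92×11 = 29429 + 5717.26 + 3093.63 + 1693.12 = 39933.01
ΣP(Year 1)Q(Year 1) = 6169.49×4 + 3037.32×2 + 1001.65×3 + 188.31×11 = 24677.96 + 6074.64 + 3004.95 + 2071.41 = 35828.96
link = 39933.01/35828.96 = 1.114546
Chained index = 100 × 1.028663 × 1.114546 = 114.6491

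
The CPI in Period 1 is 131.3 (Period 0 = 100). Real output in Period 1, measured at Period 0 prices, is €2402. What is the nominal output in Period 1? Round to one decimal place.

Nominal = Real × (Index/100) = 2402 × (131.3/100)
        = 2402 × 1.313 = 3153.8260

3153.8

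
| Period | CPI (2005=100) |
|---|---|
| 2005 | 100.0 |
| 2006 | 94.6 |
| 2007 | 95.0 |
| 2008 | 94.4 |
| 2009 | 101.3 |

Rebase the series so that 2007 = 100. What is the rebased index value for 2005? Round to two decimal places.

105.26

Rebased(2005) = 100.0 / 95.0 × 100 = 105.2632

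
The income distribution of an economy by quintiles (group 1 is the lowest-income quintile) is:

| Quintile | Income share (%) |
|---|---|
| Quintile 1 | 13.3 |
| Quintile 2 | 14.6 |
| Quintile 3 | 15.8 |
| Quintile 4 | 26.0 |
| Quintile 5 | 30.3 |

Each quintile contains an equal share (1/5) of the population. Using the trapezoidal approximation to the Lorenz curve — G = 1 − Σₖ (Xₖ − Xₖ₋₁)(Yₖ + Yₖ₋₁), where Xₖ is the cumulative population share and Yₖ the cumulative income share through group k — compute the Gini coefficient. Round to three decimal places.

0.182

Cumulative income shares Yₖ: 0.1330, 0.2790, 0.4370, 0.6970, 1.0000
Σ (Xₖ−Xₖ₋₁)(Yₖ+Yₖ₋₁) = (1/5)(0.1330+0.0000) + (1/5)(0.2790+0.1330) + (1/5)(0.4370+0.2790) + (1/5)(0.6970+0.4370) + (1/5)(1.0000+0.6970)
  = 0.0266 + 0.0824 + 0.1432 + 0.2268 + 0.3394 = 0.8184
G = 1 − 0.8184 = 0.1816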